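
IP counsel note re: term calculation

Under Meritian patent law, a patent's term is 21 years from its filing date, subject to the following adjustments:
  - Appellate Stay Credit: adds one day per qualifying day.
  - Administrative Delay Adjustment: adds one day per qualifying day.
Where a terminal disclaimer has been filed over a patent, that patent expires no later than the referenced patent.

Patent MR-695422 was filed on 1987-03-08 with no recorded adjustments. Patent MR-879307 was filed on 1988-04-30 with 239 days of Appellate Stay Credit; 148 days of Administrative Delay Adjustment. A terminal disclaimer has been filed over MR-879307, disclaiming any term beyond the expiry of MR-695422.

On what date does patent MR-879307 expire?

March 8, 2008

Natural term of MR-879307:
  Base: filing + 21 years → 30 April 2009.
  Appellate Stay Credit: +239 days → 25 December 2009.
  Administrative Delay Adjustment: +148 days → 22 May 2010.
Expiry of referenced patent MR-695422:
  Base: filing + 21 years → 8 March 2008.
Terminal disclaimer: MR-879307 expires on the earlier of 22 May 2010 and 8 March 2008.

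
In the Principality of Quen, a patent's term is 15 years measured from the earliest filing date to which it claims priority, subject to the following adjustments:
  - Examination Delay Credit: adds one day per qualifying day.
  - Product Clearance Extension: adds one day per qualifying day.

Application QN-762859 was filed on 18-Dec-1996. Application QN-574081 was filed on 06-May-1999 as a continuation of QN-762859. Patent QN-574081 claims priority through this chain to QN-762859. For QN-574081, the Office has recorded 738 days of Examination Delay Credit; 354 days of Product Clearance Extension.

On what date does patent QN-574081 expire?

Earliest priority filing: 18 December 1996.
Base term: 18 December 1996 + 15 years → 18 December 2011.
Examination Delay Credit: +738 days → 25 December 2013.
Product Clearance Extension: +354 days → 14 December 2014.

December 14, 2014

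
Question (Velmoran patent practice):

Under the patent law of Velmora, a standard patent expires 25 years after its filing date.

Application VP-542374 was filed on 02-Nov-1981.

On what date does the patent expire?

Filing date + 25 years → 2 November 2006.

2006-11-02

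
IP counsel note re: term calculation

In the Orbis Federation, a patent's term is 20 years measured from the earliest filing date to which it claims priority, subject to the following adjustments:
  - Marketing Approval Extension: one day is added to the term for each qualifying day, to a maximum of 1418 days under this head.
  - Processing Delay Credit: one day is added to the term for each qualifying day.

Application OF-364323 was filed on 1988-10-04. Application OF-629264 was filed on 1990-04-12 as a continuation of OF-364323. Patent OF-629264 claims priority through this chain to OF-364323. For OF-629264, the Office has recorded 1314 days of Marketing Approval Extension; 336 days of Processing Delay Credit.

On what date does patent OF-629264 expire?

April 11, 2013

Earliest priority filing: 4 October 1988.
Base term: 4 October 1988 + 20 years → 4 October 2008.
Marketing Approval Extension: 1314 days (within the 1418-day cap) → +1314 days → 10 May 2012.
Processing Delay Credit: +336 days → 11 April 2013.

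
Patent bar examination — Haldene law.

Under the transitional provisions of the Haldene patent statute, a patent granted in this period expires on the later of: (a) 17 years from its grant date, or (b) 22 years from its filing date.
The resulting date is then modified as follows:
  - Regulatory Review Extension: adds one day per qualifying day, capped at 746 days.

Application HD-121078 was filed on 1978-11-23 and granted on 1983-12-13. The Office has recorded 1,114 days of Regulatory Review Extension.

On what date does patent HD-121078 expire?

(a) grant + 17 years → 13 December 2000.
(b) filing + 22 years → 23 November 2000.
Later of the two: 13 December 2000.
Regulatory Review Extension: 1114 days claimed exceeds the 746-day cap, so +746 days → 29 December 2002.

December 29, 2002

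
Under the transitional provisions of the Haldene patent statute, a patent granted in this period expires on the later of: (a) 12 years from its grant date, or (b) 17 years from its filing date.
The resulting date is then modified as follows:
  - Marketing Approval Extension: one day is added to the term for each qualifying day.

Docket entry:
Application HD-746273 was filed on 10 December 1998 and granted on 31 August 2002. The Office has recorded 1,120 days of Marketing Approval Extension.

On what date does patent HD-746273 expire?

January 3, 2019

(a) grant + 12 years → 31 August 2014.
(b) filing + 17 years → 10 December 2015.
Later of the two: 10 December 2015.
Marketing Approval Extension: +1120 days → 3 January 2019.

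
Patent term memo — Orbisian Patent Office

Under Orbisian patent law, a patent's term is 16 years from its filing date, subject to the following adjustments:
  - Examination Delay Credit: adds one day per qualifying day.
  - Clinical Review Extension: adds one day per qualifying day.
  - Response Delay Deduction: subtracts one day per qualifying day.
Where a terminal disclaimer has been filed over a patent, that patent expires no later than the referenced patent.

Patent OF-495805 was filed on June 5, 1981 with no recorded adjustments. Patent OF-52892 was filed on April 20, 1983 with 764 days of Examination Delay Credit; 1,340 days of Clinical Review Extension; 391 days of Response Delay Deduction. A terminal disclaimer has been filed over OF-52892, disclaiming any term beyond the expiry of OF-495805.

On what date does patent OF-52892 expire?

1997-06-05

Natural term of OF-52892:
  Base: filing + 16 years → 20 April 1999.
  Examination Delay Credit: +764 days → 23 May 2001.
  Clinical Review Extension: +1340 days → 22 January 2005.
  Response Delay Deduction: −391 days → 28 December 2003.
Expiry of referenced patent OF-495805:
  Base: filing + 16 years → 5 June 1997.
Terminal disclaimer: OF-52892 expires on the earlier of 28 December 2003 and 5 June 1997.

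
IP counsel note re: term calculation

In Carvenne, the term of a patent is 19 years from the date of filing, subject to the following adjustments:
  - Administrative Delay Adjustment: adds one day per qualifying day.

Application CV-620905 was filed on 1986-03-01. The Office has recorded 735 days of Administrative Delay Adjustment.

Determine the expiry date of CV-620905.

March 6, 2007

Base term: filing date + 19 years → 1 March 2005.
Administrative Delay Adjustment: +735 days → 6 March 2007.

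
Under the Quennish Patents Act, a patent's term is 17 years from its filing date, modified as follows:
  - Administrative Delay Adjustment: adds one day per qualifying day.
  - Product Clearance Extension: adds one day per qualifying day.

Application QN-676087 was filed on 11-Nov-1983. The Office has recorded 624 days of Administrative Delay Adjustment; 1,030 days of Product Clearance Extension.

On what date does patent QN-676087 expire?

Base term: filing date + 17 years → 11 November 2000.
Administrative Delay Adjustment: +624 days → 28 July 2002.
Product Clearance Extension: +1030 days → 23 May 2005.

May 23, 2005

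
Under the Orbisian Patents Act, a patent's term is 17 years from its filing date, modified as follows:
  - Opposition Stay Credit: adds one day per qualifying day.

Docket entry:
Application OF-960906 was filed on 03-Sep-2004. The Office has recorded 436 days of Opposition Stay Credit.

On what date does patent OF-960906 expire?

Base term: filing date + 17 years → 3 September 2021.
Opposition Stay Credit: +436 days → 13 November 2022.

November 13, 2022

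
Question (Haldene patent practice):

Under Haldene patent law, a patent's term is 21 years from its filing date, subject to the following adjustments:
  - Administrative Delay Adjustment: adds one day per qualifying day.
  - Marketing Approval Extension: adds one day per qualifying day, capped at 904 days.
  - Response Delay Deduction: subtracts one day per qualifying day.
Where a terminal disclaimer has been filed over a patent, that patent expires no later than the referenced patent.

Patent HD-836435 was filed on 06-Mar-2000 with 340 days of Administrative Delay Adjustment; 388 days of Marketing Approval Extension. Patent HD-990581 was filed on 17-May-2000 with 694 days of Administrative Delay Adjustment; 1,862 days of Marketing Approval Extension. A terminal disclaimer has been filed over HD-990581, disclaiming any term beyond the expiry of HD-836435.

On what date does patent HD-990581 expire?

2023-03-04

Natural term of HD-990581:
  Base: filing + 21 years → 17 May 2021.
  Administrative Delay Adjustment: +694 days → 11 April 2023.
  Marketing Approval Extension: 1862 days claimed exceeds the 904-day cap, so +904 days → 1 October 2025.
Expiry of referenced patent HD-836435:
  Base: filing + 21 years → 6 March 2021.
  Administrative Delay Adjustment: +340 days → 9 February 2022.
  Marketing Approval Extension: 388 days (within the 904-day cap) → +388 days → 4 March 2023.
Terminal disclaimer: HD-990581 expires on the earlier of 1 October 2025 and 4 March 2023.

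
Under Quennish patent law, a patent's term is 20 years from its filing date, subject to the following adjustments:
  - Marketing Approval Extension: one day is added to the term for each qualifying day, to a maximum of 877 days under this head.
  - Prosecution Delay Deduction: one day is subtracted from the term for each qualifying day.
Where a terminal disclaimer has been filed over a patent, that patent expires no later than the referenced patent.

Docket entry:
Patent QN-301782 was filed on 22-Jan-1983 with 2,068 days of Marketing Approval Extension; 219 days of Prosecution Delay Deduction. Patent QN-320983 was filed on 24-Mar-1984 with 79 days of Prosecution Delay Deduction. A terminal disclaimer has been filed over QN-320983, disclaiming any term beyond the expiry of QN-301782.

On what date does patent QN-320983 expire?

Natural term of QN-320983:
  Base: filing + 20 years → 24 March 2004.
  Prosecution Delay Deduction: −79 days → 5 January 2004.
Expiry of referenced patent QN-301782:
  Base: filing + 20 years → 22 January 2003.
  Marketing Approval Extension: 2068 days claimed exceeds the 877-day cap, so +877 days → 17 June 2005.
  Prosecution Delay Deduction: −219 days → 10 November 2004.
Terminal disclaimer: QN-320983 expires on the earlier of 5 January 2004 and 10 November 2004.

2004-01-05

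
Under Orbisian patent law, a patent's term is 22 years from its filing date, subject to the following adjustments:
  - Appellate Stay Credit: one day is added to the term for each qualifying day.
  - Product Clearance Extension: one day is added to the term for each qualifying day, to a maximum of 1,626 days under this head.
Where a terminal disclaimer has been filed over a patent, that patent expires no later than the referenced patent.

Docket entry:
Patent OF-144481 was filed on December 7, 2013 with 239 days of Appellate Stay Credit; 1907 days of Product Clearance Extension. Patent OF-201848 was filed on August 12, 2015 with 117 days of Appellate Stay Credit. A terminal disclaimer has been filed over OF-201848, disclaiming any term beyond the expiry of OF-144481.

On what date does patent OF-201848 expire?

Natural term of OF-201848:
  Base: filing + 22 years → 12 August 2037.
  Appellate Stay Credit: +117 days → 7 December 2037.
Expiry of referenced patent OF-144481:
  Base: filing + 22 years → 7 December 2035.
  Appellate Stay Credit: +239 days → 2 August 2036.
  Product Clearance Extension: 1907 days claimed exceeds the 1626-day cap, so +1626 days → 14 January 2041.
Terminal disclaimer: OF-201848 expires on the earlier of 7 December 2037 and 14 January 2041.

December 7, 2037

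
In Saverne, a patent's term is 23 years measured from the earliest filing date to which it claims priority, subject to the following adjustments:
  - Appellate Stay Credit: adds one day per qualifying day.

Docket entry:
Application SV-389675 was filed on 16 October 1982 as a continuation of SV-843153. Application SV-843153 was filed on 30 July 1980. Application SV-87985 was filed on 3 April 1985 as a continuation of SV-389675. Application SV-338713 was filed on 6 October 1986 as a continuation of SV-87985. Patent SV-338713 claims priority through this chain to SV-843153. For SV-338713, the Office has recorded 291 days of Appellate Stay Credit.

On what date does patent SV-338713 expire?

Earliest priority filing: 30 July 1980.
Base term: 30 July 1980 + 23 years → 30 July 2003.
Appellate Stay Credit: +291 days → 16 May 2004.

2004-05-16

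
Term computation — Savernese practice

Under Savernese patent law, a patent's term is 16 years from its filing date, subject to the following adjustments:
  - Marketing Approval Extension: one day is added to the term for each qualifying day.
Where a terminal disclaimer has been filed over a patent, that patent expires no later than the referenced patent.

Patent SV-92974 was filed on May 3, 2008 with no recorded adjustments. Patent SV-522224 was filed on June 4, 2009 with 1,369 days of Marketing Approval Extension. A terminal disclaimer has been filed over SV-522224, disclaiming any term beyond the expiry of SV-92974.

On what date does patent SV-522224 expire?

May 3, 2024

Natural term of SV-522224:
  Base: filing + 16 years → 4 June 2025.
  Marketing Approval Extension: +1369 days → 4 March 2029.
Expiry of referenced patent SV-92974:
  Base: filing + 16 years → 3 May 2024.
Terminal disclaimer: SV-522224 expires on the earlier of 4 March 2029 and 3 May 2024.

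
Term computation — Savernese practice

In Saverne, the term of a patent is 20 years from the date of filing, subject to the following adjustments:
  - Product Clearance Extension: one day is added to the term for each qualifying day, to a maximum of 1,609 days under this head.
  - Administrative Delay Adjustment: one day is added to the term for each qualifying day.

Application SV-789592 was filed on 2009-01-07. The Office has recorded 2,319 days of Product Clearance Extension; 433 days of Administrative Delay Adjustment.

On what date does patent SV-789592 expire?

Base term: filing date + 20 years → 7 January 2029.
Product Clearance Extension: 2319 days claimed exceeds the 1609-day cap, so +1609 days → 4 June 2033.
Administrative Delay Adjustment: +433 days → 11 August 2034.

August 11, 2034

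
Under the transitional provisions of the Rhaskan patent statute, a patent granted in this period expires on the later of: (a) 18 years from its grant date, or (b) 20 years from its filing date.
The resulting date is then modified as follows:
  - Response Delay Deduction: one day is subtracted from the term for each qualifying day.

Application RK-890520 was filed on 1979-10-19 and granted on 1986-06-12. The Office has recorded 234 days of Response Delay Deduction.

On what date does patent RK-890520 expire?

(a) grant + 18 years → 12 June 2004.
(b) filing + 20 years → 19 October 1999.
Later of the two: 12 June 2004.
Response Delay Deduction: −234 days → 22 October 2003.

2003-10-22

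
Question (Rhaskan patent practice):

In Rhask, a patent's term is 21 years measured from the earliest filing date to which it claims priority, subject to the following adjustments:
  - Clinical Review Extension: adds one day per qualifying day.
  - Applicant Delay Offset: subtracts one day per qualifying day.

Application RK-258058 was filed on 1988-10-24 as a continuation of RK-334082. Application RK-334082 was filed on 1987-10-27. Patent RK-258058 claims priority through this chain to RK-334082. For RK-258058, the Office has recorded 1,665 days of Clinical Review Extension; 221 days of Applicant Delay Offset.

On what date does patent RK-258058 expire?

2012-10-10

Earliest priority filing: 27 October 1987.
Base term: 27 October 1987 + 21 years → 27 October 2008.
Clinical Review Extension: +1665 days → 19 May 2013.
Applicant Delay Offset: −221 days → 10 October 2012.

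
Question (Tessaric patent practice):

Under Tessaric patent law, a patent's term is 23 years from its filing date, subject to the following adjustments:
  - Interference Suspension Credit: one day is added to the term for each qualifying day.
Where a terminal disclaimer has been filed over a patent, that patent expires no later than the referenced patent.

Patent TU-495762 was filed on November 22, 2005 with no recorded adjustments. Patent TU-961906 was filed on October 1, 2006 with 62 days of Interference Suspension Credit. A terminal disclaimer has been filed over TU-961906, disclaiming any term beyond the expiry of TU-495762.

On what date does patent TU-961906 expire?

November 22, 2028

Natural term of TU-961906:
  Base: filing + 23 years → 1 October 2029.
  Interference Suspension Credit: +62 days → 2 December 2029.
Expiry of referenced patent TU-495762:
  Base: filing + 23 years → 22 November 2028.
Terminal disclaimer: TU-961906 expires on the earlier of 2 December 2029 and 22 November 2028.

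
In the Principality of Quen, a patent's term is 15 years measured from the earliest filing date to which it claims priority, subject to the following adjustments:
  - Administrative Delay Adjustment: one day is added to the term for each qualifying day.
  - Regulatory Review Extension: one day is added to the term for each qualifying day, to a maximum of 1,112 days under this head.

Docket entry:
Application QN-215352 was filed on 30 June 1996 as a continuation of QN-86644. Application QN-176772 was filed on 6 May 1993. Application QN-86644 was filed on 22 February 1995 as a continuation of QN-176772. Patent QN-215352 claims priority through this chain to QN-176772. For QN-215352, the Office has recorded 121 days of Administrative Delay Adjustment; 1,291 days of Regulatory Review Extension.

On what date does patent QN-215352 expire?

2011-09-21

Earliest priority filing: 6 May 1993.
Base term: 6 May 1993 + 15 years → 6 May 2008.
Administrative Delay Adjustment: +121 days → 4 September 2008.
Regulatory Review Extension: 1291 days claimed exceeds the 1112-day cap, so +1112 days → 21 September 2011.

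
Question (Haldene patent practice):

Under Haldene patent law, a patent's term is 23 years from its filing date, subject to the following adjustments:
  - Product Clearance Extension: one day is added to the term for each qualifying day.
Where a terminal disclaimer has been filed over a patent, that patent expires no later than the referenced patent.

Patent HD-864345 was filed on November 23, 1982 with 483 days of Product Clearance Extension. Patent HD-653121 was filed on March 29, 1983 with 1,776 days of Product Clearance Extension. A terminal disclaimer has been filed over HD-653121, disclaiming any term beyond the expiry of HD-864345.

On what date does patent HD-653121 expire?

Natural term of HD-653121:
  Base: filing + 23 years → 29 March 2006.
  Product Clearance Extension: +1776 days → 7 February 2011.
Expiry of referenced patent HD-864345:
  Base: filing + 23 years → 23 November 2005.
  Product Clearance Extension: +483 days → 21 March 2007.
Terminal disclaimer: HD-653121 expires on the earlier of 7 February 2011 and 21 March 2007.

March 21, 2007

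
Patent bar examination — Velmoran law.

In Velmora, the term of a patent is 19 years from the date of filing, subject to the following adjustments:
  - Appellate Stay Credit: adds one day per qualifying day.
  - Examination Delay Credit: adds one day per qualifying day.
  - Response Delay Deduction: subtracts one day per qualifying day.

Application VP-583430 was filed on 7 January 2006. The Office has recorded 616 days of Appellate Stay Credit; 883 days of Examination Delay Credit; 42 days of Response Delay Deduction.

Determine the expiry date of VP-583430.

Base term: filing date + 19 years → 7 January 2025.
Appellate Stay Credit: +616 days → 15 September 2026.
Examination Delay Credit: +883 days → 14 February 2029.
Response Delay Deduction: −42 days → 3 January 2029.

2029-01-03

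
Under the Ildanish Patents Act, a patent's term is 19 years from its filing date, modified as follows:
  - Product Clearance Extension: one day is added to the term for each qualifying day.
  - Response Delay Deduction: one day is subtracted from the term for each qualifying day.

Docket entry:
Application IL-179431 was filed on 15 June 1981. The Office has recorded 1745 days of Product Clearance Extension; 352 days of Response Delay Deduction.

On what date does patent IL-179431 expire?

April 8, 2004

Base term: filing date + 19 years → 15 June 2000.
Product Clearance Extension: +1745 days → 26 March 2005.
Response Delay Deduction: −352 days → 8 April 2004.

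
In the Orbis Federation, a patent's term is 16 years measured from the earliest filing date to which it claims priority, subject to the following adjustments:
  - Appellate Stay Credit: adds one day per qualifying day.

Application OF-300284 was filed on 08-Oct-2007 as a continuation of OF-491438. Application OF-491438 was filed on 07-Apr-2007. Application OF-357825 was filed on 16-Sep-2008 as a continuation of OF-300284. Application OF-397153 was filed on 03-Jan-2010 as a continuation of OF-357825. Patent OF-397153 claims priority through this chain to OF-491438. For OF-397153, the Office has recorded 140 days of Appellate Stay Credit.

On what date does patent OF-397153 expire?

Earliest priority filing: 7 April 2007.
Base term: 7 April 2007 + 16 years → 7 April 2023.
Appellate Stay Credit: +140 days → 25 August 2023.

2023-08-25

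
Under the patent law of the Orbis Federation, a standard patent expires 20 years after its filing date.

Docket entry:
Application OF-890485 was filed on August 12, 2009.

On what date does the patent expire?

2029-08-12

Filing date + 20 years → 12 August 2029.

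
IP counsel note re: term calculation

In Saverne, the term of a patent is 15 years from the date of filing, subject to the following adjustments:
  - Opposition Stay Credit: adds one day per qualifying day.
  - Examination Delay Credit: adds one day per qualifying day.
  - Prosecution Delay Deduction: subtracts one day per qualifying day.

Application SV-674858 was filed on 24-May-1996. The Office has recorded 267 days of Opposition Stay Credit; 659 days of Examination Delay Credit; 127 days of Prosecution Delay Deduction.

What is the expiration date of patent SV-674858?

Base term: filing date + 15 years → 24 May 2011.
Opposition Stay Credit: +267 days → 15 February 2012.
Examination Delay Credit: +659 days → 5 December 2013.
Prosecution Delay Deduction: −127 days → 31 July 2013.

2013-07-31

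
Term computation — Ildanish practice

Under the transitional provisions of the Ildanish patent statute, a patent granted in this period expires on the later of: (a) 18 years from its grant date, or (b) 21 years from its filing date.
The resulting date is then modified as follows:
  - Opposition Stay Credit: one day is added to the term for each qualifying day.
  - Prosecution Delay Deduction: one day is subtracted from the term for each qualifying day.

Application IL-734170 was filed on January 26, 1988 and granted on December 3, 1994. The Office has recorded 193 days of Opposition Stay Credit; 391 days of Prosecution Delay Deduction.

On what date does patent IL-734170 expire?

2012-05-19

(a) grant + 18 years → 3 December 2012.
(b) filing + 21 years → 26 January 2009.
Later of the two: 3 December 2012.
Opposition Stay Credit: +193 days → 14 June 2013.
Prosecution Delay Deduction: −391 days → 19 May 2012.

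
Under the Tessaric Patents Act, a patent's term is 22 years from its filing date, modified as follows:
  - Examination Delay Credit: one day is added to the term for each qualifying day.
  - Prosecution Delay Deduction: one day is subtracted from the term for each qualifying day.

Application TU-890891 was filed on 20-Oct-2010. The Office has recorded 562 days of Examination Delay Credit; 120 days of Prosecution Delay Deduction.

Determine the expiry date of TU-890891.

2034-01-05

Base term: filing date + 22 years → 20 October 2032.
Examination Delay Credit: +562 days → 5 May 2034.
Prosecution Delay Deduction: −120 days → 5 January 2034.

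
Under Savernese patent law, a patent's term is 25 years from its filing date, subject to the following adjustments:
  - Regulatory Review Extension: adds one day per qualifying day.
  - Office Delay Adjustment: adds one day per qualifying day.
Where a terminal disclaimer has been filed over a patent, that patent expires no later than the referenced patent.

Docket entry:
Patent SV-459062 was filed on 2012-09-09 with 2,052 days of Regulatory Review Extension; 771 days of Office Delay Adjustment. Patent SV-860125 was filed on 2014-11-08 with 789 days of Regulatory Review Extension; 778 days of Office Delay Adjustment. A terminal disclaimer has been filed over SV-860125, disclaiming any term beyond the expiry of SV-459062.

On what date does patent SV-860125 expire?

Natural term of SV-860125:
  Base: filing + 25 years → 8 November 2039.
  Regulatory Review Extension: +789 days → 5 January 2042.
  Office Delay Adjustment: +778 days → 22 February 2044.
Expiry of referenced patent SV-459062:
  Base: filing + 25 years → 9 September 2037.
  Regulatory Review Extension: +2052 days → 23 April 2043.
  Office Delay Adjustment: +771 days → 2 June 2045.
Terminal disclaimer: SV-860125 expires on the earlier of 22 February 2044 and 2 June 2045.

February 22, 2044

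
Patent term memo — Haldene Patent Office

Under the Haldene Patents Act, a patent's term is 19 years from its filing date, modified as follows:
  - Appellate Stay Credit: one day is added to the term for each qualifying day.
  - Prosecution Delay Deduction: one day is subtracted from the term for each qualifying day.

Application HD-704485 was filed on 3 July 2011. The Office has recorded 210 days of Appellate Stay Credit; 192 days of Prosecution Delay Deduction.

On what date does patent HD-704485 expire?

Base term: filing date + 19 years → 3 July 2030.
Appellate Stay Credit: +210 days → 29 January 2031.
Prosecution Delay Deduction: −192 days → 21 July 2030.

2030-07-21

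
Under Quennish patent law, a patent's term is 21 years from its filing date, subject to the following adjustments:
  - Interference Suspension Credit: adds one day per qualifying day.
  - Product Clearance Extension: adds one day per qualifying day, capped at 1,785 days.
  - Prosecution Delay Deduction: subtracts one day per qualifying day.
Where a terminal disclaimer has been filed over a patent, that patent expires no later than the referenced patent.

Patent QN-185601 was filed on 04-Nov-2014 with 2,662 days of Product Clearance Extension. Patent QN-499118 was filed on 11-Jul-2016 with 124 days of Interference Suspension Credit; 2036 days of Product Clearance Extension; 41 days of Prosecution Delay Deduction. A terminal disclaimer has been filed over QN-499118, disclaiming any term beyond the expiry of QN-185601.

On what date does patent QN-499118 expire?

Natural term of QN-499118:
  Base: filing + 21 years → 11 July 2037.
  Interference Suspension Credit: +124 days → 12 November 2037.
  Product Clearance Extension: 2036 days claimed exceeds the 1785-day cap, so +1785 days → 2 October 2042.
  Prosecution Delay Deduction: −41 days → 22 August 2042.
Expiry of referenced patent QN-185601:
  Base: filing + 21 years → 4 November 2035.
  Product Clearance Extension: 2662 days claimed exceeds the 1785-day cap, so +1785 days → 23 September 2040.
Terminal disclaimer: QN-499118 expires on the earlier of 22 August 2042 and 23 September 2040.

September 23, 2040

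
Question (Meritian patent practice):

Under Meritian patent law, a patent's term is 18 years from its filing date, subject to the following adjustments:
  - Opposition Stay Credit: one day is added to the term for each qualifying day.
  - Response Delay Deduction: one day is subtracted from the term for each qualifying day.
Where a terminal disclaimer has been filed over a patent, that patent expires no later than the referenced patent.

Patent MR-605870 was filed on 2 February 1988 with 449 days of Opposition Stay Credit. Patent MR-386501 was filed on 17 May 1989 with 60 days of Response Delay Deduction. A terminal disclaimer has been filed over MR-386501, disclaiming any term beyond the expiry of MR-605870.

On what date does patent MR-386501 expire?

Natural term of MR-386501:
  Base: filing + 18 years → 17 May 2007.
  Response Delay Deduction: −60 days → 18 March 2007.
Expiry of referenced patent MR-605870:
  Base: filing + 18 years → 2 February 2006.
  Opposition Stay Credit: +449 days → 27 April 2007.
Terminal disclaimer: MR-386501 expires on the earlier of 18 March 2007 and 27 April 2007.

March 18, 2007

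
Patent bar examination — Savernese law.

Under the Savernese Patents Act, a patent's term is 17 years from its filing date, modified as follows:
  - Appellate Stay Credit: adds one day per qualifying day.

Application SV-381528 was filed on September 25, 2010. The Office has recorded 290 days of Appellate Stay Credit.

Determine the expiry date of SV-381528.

July 11, 2028

Base term: filing date + 17 years → 25 September 2027.
Appellate Stay Credit: +290 days → 11 July 2028.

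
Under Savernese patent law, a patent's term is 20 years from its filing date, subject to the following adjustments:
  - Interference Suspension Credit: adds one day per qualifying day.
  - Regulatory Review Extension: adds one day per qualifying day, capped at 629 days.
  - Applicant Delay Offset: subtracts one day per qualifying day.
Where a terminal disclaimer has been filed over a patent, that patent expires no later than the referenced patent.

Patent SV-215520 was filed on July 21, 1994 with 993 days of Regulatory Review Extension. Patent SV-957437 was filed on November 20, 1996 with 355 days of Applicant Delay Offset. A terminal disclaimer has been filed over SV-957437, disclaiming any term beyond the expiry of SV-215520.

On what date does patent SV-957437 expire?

December 1, 2015

Natural term of SV-957437:
  Base: filing + 20 years → 20 November 2016.
  Applicant Delay Offset: −355 days → 1 December 2015.
Expiry of referenced patent SV-215520:
  Base: filing + 20 years → 21 July 2014.
  Regulatory Review Extension: 993 days claimed exceeds the 629-day cap, so +629 days → 10 April 2016.
Terminal disclaimer: SV-957437 expires on the earlier of 1 December 2015 and 10 April 2016.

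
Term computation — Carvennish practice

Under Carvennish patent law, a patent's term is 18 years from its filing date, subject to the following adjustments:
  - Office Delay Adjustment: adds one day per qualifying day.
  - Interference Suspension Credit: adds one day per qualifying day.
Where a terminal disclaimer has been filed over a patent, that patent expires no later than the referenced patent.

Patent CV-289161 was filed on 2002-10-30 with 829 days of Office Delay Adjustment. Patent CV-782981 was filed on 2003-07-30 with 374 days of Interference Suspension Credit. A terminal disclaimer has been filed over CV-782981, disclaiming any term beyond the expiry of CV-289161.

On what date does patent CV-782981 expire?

Natural term of CV-782981:
  Base: filing + 18 years → 30 July 2021.
  Interference Suspension Credit: +374 days → 8 August 2022.
Expiry of referenced patent CV-289161:
  Base: filing + 18 years → 30 October 2020.
  Office Delay Adjustment: +829 days → 6 February 2023.
Terminal disclaimer: CV-782981 expires on the earlier of 8 August 2022 and 6 February 2023.

August 8, 2022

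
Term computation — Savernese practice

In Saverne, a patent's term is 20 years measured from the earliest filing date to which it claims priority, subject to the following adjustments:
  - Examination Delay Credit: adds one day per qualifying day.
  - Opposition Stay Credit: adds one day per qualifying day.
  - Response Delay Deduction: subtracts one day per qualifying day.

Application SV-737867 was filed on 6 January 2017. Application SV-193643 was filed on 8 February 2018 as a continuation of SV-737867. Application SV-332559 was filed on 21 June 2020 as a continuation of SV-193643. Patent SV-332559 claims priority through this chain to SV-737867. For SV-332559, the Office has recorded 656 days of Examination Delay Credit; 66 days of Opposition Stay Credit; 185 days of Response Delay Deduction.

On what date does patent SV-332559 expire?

Earliest priority filing: 6 January 2017.
Base term: 6 January 2017 + 20 years → 6 January 2037.
Examination Delay Credit: +656 days → 24 October 2038.
Opposition Stay Credit: +66 days → 29 December 2038.
Response Delay Deduction: −185 days → 27 June 2038.

2038-06-27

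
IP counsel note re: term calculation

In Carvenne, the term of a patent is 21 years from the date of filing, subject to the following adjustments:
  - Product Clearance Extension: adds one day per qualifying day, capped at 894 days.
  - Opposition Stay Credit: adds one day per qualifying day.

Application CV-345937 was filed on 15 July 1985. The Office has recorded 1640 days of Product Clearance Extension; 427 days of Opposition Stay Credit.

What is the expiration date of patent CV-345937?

2010-02-25

Base term: filing date + 21 years → 15 July 2006.
Product Clearance Extension: 1640 days claimed exceeds the 894-day cap, so +894 days → 25 December 2008.
Opposition Stay Credit: +427 days → 25 February 2010.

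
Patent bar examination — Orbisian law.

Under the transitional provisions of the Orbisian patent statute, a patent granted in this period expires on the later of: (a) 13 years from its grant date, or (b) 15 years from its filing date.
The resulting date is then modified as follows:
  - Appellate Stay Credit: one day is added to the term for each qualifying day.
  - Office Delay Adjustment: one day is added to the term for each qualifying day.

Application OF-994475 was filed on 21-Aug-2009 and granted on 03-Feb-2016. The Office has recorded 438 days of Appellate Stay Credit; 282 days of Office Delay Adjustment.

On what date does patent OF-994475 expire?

(a) grant + 13 years → 3 February 2029.
(b) filing + 15 years → 21 August 2024.
Later of the two: 3 February 2029.
Appellate Stay Credit: +438 days → 17 April 2030.
Office Delay Adjustment: +282 days → 24 January 2031.

January 24, 2031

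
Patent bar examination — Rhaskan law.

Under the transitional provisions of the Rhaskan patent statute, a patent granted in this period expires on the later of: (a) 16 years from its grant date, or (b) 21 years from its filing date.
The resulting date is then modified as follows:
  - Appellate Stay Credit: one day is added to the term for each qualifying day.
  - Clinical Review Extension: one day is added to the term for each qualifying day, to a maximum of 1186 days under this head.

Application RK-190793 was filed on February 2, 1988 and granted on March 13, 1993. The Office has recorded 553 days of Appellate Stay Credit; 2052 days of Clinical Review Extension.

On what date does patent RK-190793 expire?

(a) grant + 16 years → 13 March 2009.
(b) filing + 21 years → 2 February 2009.
Later of the two: 13 March 2009.
Appellate Stay Credit: +553 days → 17 September 2010.
Clinical Review Extension: 2052 days claimed exceeds the 1186-day cap, so +1186 days → 16 December 2013.

2013-12-16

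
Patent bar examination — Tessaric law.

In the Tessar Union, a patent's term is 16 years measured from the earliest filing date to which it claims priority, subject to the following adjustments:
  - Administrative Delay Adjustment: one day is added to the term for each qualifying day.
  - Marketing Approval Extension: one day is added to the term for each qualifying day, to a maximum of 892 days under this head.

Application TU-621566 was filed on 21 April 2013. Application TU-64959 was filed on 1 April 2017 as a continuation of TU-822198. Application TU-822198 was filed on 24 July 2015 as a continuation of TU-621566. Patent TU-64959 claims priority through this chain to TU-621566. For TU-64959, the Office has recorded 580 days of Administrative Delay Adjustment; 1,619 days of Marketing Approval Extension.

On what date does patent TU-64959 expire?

Earliest priority filing: 21 April 2013.
Base term: 21 April 2013 + 16 years → 21 April 2029.
Administrative Delay Adjustment: +580 days → 22 November 2030.
Marketing Approval Extension: 1619 days claimed exceeds the 892-day cap, so +892 days → 2 May 2033.

2033-05-02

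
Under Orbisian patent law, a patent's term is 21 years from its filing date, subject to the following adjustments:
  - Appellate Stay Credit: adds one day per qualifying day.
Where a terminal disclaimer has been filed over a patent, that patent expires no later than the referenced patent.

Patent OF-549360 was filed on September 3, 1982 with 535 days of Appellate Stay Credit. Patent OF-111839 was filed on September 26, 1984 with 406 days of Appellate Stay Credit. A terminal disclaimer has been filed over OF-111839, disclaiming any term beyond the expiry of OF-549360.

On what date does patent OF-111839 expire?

Natural term of OF-111839:
  Base: filing + 21 years → 26 September 2005.
  Appellate Stay Credit: +406 days → 6 November 2006.
Expiry of referenced patent OF-549360:
  Base: filing + 21 years → 3 September 2003.
  Appellate Stay Credit: +535 days → 19 February 2005.
Terminal disclaimer: OF-111839 expires on the earlier of 6 November 2006 and 19 February 2005.

February 19, 2005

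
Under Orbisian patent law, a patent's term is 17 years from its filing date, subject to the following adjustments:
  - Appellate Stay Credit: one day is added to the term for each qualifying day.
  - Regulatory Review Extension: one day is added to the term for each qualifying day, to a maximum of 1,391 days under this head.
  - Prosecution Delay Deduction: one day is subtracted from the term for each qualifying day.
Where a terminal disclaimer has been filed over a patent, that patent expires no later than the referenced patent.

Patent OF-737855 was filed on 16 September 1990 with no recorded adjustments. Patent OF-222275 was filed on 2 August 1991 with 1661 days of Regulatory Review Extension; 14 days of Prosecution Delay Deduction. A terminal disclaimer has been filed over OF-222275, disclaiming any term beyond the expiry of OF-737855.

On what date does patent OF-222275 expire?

Natural term of OF-222275:
  Base: filing + 17 years → 2 August 2008.
  Regulatory Review Extension: 1661 days claimed exceeds the 1391-day cap, so +1391 days → 24 May 2012.
  Prosecution Delay Deduction: −14 days → 10 May 2012.
Expiry of referenced patent OF-737855:
  Base: filing + 17 years → 16 September 2007.
Terminal disclaimer: OF-222275 expires on the earlier of 10 May 2012 and 16 September 2007.

September 16, 2007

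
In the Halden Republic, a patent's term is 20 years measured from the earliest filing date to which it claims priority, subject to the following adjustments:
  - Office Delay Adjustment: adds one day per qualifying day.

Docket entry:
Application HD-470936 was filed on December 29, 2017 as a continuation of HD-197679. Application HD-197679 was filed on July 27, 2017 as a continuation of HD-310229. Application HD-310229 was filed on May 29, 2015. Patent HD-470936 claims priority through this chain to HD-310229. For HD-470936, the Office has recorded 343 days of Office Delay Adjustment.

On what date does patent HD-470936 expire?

Earliest priority filing: 29 May 2015.
Base term: 29 May 2015 + 20 years → 29 May 2035.
Office Delay Adjustment: +343 days → 6 May 2036.

May 6, 2036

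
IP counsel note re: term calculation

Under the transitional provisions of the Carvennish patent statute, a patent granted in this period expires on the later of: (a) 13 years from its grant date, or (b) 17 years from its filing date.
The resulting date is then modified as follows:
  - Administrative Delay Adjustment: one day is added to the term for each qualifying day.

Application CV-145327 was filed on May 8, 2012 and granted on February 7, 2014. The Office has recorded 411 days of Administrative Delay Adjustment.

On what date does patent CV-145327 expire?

June 23, 2030

(a) grant + 13 years → 7 February 2027.
(b) filing + 17 years → 8 May 2029.
Later of the two: 8 May 2029.
Administrative Delay Adjustment: +411 days → 23 June 2030.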